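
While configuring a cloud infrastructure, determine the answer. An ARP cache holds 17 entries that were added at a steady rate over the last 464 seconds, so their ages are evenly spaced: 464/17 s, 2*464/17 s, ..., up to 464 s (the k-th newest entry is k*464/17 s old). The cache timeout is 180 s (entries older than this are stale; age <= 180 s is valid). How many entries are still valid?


Ages are k * 464/17 s for k = 1..17 (spacing = 27.2941 s).
Entry k is valid iff k * 464/17 <= 180 iff k <= 17 * 180 / 464 = 6.5948
n_valid = floor(6.5948) = 6
(n_stale = 17 - 6 = 11)

6


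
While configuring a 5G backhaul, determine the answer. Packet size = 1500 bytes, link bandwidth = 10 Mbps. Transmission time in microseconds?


Given: packet = 1500 bytes, bandwidth = 10 Mbps
Packet in bits = 1500 * 8 = 12000 bits
Bandwidth = 10 * 10^6 = 10000000 bps
Time = 12000 / 10000000 seconds
Time in us = 12000 * 10^6 / 10000000 = 1200

1200


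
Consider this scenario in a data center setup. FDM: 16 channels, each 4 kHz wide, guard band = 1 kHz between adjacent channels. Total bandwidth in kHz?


Given: 16 channels, 4 kHz each, guard = 1 kHz
Channel bandwidth = 16 * 4 = 64 kHz
Guard bands = 15 gaps * 1 kHz = 15 kHz
Total = 64 + 15 = 79 kHz

79


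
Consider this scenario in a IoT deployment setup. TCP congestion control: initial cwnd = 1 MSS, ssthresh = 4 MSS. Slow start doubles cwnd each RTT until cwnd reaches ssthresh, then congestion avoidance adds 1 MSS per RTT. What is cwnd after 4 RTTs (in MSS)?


RTT 0: cwnd = 1 MSS (initial)
RTT 1: cwnd = 2 MSS (slow start, doubled)
RTT 2: cwnd = 4 MSS (slow start, doubled)
RTT 3: cwnd = 5 MSS (congestion avoidance, +1)
RTT 4: cwnd = 6 MSS (congestion avoidance, +1)

6


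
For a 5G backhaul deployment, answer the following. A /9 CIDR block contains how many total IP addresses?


Given: CIDR prefix /9
Host bits = 32 - 9 = 23
Total addresses = 2^23 = 8388608

8388608


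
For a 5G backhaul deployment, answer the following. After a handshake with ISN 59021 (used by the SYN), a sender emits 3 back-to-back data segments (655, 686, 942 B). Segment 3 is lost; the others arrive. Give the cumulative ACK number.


SYN uses sequence number 59021; first data byte = ISN + 1 = 59022.
Segment 1: SEQ = 59022, len = 655 B, covers [59022, 59676]
Segment 2: SEQ = 59677, len = 686 B, covers [59677, 60362]
Segment 3: SEQ = 60363, len = 942 B, covers [60363, 61304] [LOST]
In-order data received: bytes [59022, 60362] (segments 1..2).
Segment 3 missing -> gap begins at byte 60363.
Cumulative ACK = next expected in-order byte = 59022 + 655 + 686 = 60363

60363


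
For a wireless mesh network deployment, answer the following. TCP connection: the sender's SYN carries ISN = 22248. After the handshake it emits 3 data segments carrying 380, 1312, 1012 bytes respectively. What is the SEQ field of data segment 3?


The SYN occupies sequence number ISN = 22248, so the first data byte is ISN + 1 = 22249.
SEQ of data segment i = (ISN + 1) + sum of payload sizes of segments 1..i-1.
Segment 1: SEQ = 22249, payload = 380 bytes
Segment 2: SEQ = 22629, payload = 1312 bytes
Segment 3: SEQ = 23941, payload = 1012 bytes
SEQ of segment 3 = 22249 + 380 + 1312 = 23941

23941


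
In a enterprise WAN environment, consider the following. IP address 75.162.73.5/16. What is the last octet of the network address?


Given: IP = 75.162.73.5, prefix = /16
Subnet mask = 255.255.0.0
Last octet of IP: 5
Last octet of mask: 0
Network last octet = 5 AND 0 = 0

0


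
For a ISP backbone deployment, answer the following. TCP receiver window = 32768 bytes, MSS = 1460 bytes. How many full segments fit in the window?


Given: RWND = 32768 bytes, MSS = 1460 bytes
Full segments = floor(RWND / MSS)
Full segments = floor(32768 / 1460)
Full segments = floor(22.4438) = 22

22


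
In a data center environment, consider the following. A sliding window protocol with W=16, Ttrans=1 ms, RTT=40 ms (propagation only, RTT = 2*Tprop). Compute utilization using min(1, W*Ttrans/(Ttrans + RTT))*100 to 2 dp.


Given: W = 16, Ttrans = 1 ms, RTT = 40 ms (= 2 * Tprop, Tprop = 20 ms)
Cycle time = Ttrans + RTT = 1 + 40 = 41 ms (first packet sent until its ACK returns)
W * Ttrans = 16 * 1 = 16 ms of sending per cycle
W * Ttrans / (Ttrans + RTT) = 16 / 41 = 0.390244
U = min(1, 0.390244) = 0.390244
U% = 39.02%

39.02


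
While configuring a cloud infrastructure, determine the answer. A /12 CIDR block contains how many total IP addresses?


Given: CIDR prefix /12
Host bits = 32 - 12 = 20
Total addresses = 2^20 = 1048576

1048576


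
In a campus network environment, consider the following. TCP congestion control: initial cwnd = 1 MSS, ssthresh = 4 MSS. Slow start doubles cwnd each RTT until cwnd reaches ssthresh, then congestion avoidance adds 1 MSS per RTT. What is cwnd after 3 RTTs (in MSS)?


RTT 0: cwnd = 1 MSS (initial)
RTT 1: cwnd = 2 MSS (slow start, doubled)
RTT 2: cwnd = 4 MSS (slow start, doubled)
RTT 3: cwnd = 5 MSS (congestion avoidance, +1)

5


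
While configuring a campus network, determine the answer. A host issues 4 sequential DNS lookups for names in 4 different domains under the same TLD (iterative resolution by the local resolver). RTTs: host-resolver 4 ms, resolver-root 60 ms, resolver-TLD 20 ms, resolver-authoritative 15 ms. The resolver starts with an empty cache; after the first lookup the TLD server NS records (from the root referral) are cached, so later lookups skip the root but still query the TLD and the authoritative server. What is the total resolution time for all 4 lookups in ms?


Lookup 1 (cold cache): local + root + TLD + auth = 4 + 60 + 20 + 15 = 99 ms
Lookups 2..4 (TLD NS cached -> skip root; new domain -> still ask TLD and auth): local + TLD + auth = 4 + 20 + 15 = 39 ms each
Remaining 3 lookups: 3 * 39 = 117 ms
Total = 99 + 117 = 216 ms

216


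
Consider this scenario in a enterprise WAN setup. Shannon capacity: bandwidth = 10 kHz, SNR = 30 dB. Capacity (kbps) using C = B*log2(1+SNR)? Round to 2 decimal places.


Given: B = 10 kHz, SNR = 30 dB
SNR linear = 10^(30/10) = 1000
1 + SNR = 1001
log2(1001) = 9.9672262588
C = 10 * 1000 * 9.9672262588 = 99672.2626 bps
C = 99.672263 kbps -> 99.67 kbps (2 dp)

99.67


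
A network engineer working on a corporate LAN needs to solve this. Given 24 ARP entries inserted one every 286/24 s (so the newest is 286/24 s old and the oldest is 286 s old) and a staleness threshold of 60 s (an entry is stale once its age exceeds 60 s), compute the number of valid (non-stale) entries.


Ages are k * 286/24 s for k = 1..24 (spacing = 11.9167 s).
Entry k is valid iff k * 286/24 <= 60 iff k <= 24 * 60 / 286 = 5.0350
n_valid = floor(5.0350) = 5
(n_stale = 24 - 5 = 19)

5


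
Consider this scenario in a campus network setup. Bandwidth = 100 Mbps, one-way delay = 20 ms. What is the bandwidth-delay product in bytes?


Given: bandwidth = 100 Mbps, delay = 20 ms
BDP in bits = 100 * 10^6 * 20 / 1000
BDP in bits = 2000000
BDP in bytes = 2000000 / 8 = 250000

250000


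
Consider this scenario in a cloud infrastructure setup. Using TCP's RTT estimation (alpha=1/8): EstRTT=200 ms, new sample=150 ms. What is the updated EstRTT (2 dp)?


Given: EstRTT = 200 ms, SampleRTT = 150 ms, alpha = 1/8
New EstRTT = (1 - alpha) * EstRTT + alpha * SampleRTT
(7/8) * 200 = 175
(1/8) * 150 = 18.75
New EstRTT = 175 + 18.75 = 193.75 ms -> 193.75 ms (2 dp)

193.75


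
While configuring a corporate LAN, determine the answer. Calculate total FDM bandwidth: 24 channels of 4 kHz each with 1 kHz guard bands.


Given: 24 channels, 4 kHz each, guard = 1 kHz
Channel bandwidth = 24 * 4 = 96 kHz
Guard bands = 23 gaps * 1 kHz = 23 kHz
Total = 96 + 23 = 119 kHz

119


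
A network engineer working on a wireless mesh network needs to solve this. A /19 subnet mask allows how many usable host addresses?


Given: subnet mask /19
Host bits = 32 - 19 = 13
Total addresses = 2^13 = 8192
Usable hosts = 8192 - 2 (network + broadcast) = 8190

8190


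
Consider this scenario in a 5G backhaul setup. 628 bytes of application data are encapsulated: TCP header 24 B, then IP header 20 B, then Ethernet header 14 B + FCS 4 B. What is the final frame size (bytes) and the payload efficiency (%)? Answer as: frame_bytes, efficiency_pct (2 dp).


TCP segment = 628 + 24 = 652 B
IP packet = 652 + 20 = 672 B
Ethernet frame = 672 + 14 + 4 = 690 B
Efficiency = app / frame = 628 / 690 = 0.910145 = 91.0145% -> 91.01% (2 dp)

690, 91.01


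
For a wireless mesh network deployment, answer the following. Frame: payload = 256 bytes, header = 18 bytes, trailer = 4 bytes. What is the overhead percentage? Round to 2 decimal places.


Given: payload = 256 B, header = 18 B, trailer = 4 B
Overhead bytes = header + trailer = 18 + 4 = 22
Total frame = payload + overhead = 256 + 22 = 278
Overhead % = 22 / 278 * 100 = 7.9137% -> 7.91% (2 dp)

7.91


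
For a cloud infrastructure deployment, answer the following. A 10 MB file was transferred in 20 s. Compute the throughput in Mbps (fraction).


Given: file = 10 MB, time = 20 s
File in Mb = 10 * 8 = 80 Mb
Throughput = 80 / 20 Mbps
Throughput = 4 Mbps

4


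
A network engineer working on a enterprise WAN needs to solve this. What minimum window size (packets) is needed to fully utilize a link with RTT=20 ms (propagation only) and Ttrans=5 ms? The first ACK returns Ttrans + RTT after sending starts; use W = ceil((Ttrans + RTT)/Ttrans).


Given: Ttrans = 5 ms, RTT = 20 ms (= 2 * Tprop, Tprop = 10 ms)
Time until first ACK returns = Ttrans + RTT = 5 + 20 = 25 ms
Need W * Ttrans >= Ttrans + RTT  ->  W >= (Ttrans + RTT) / Ttrans
(Ttrans + RTT) / Ttrans = 25 / 5 = 5
W_min = ceil(5) = 5

5


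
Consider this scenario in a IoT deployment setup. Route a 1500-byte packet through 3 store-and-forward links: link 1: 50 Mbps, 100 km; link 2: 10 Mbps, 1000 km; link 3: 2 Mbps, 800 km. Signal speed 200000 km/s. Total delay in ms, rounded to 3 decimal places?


Packet = 1500 bytes = 12000 bits. Store-and-forward: sum (t_trans + t_prop) per link.
Link 1: t_trans = 12000/(50*10^6) s = 0.2400 ms; t_prop = 100/200000 s = 0.5000 ms; subtotal = 0.7400 ms
Link 2: t_trans = 12000/(10*10^6) s = 1.2000 ms; t_prop = 1000/200000 s = 5.0000 ms; subtotal = 6.2000 ms
Link 3: t_trans = 12000/(2*10^6) s = 6.0000 ms; t_prop = 800/200000 s = 4.0000 ms; subtotal = 10.0000 ms
End-to-end = 0.7400 + 6.2000 + 10.0000 = 16.9400 ms -> 16.940 ms (3 dp)

16.940


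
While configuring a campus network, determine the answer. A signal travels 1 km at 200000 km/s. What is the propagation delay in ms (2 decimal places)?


Given: distance = 1 km, speed = 200000 km/s
Delay = distance / speed = 1 / 200000 seconds
Delay in ms = 1 * 1000 / 200000
Delay = 0.0050 ms
Rounded to 2 dp = 0.01 ms

0.01


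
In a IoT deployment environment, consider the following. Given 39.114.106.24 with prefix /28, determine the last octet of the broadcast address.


Given: IP = 39.114.106.24, prefix = /28
Host bits = 32 - 28 = 4
Network last octet = 24 AND mask = 16
Host part size = 2^4 - 1 = 15
Broadcast last octet = 16 OR 15 = 31

31


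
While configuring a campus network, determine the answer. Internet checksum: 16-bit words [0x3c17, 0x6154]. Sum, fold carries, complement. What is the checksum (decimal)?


Given words: [0x3c17, 0x6154]
Step 1: Sum all words
Raw sum = 15383 + 24916 = 40299
One's complement = ~40299 & 0xFFFF = 25236

25236


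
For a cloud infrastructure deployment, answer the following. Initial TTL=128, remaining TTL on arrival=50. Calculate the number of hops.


Given: initial TTL = 128, received TTL = 50
Hops = initial TTL - received TTL
Hops = 128 - 50 = 78

78


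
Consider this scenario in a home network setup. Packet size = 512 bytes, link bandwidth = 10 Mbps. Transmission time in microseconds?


Given: packet = 512 bytes, bandwidth = 10 Mbps
Packet in bits = 512 * 8 = 4096 bits
Bandwidth = 10 * 10^6 = 10000000 bps
Time = 4096 / 10000000 seconds
Time in us = 4096 * 10^6 / 10000000 = 409.6

409.6


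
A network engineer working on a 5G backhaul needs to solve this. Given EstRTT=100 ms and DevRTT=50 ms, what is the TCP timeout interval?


Given: EstRTT = 100 ms, DevRTT = 50 ms
Timeout = EstRTT + 4 * DevRTT
4 * DevRTT = 4 * 50 = 200
Timeout = 100 + 200 = 300 ms

300


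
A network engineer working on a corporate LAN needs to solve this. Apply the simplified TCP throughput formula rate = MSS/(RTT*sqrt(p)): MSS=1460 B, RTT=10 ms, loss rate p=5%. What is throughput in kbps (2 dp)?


Given: MSS = 1460 bytes, RTT = 10 ms, loss = 5%
RTT in seconds = 10 / 1000 = 0.01
Loss rate = 5% = 0.05
sqrt(loss) = sqrt(0.05) = 0.223606797750
Throughput (bytes/s) = 1460 / (0.01 * 0.223606797750) = 652931.8494
Throughput (kbps) = 652931.8494 * 8 / 1000 = 5223.454795 -> 5223.45 kbps (2 dp)

5223.45


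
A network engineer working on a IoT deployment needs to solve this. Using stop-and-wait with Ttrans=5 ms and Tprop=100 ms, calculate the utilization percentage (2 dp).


Given: Ttrans = 5 ms, Tprop = 100 ms
RTT = 2 * Tprop = 2 * 100 = 200 ms
U = Ttrans / (Ttrans + RTT)
U = 5 / (5 + 200)
U = 5 / 205 = 0.02439
U% = 2.44%

2.44


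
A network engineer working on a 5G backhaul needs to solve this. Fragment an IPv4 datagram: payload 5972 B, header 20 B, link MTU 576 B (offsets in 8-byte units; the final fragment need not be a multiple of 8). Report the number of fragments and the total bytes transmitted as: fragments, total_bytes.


Max data per non-final fragment = floor((MTU - header)/8)*8 = floor((576 - 20)/8)*8 = floor(556/8)*8 = 552 B
Final fragment needs no 8-byte alignment: it can carry up to MTU - header = 556 B
Non-final fragments needed = ceil((payload - 556) / 552) = ceil(5416/552) = ceil(9.8116) = 10
Number of fragments = 10 + 1 = 11
Fragment sizes (data): 10 * 552 B + 452 B (last, 452 <= 556 OK)
Total bytes sent = payload + n_frags * header = 5972 + 11*20 = 5972 + 220 = 6192 B

11, 6192


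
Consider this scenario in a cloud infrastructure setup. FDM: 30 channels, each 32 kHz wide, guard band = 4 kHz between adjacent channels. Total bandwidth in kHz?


Given: 30 channels, 32 kHz each, guard = 4 kHz
Channel bandwidth = 30 * 32 = 960 kHz
Guard bands = 29 gaps * 4 kHz = 116 kHz
Total = 960 + 116 = 1076 kHz

1076


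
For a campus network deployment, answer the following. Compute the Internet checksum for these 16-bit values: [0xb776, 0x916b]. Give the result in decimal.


Given words: [0xb776, 0x916b]
Step 1: Sum all words
Raw sum = 46966 + 37227 = 84193
Step 2: Fold carry: (18657 + 1) = 18658
One's complement = ~18658 & 0xFFFF = 46877

46877


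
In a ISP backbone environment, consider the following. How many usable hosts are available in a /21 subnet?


Given: subnet mask /21
Host bits = 32 - 21 = 11
Total addresses = 2^11 = 2048
Usable hosts = 2048 - 2 (network + broadcast) = 2046

2046


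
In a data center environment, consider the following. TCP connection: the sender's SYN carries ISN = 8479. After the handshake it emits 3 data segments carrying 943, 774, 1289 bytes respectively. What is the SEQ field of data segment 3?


The SYN occupies sequence number ISN = 8479, so the first data byte is ISN + 1 = 8480.
SEQ of data segment i = (ISN + 1) + sum of payload sizes of segments 1..i-1.
Segment 1: SEQ = 8480, payload = 943 bytes
Segment 2: SEQ = 9423, payload = 774 bytes
Segment 3: SEQ = 10197, payload = 1289 bytes
SEQ of segment 3 = 8480 + 943 + 774 = 10197

10197


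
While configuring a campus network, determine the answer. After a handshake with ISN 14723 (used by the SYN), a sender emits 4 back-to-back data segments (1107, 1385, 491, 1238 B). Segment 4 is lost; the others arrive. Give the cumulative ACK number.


SYN uses sequence number 14723; first data byte = ISN + 1 = 14724.
Segment 1: SEQ = 14724, len = 1107 B, covers [14724, 15830]
Segment 2: SEQ = 15831, len = 1385 B, covers [15831, 17215]
Segment 3: SEQ = 17216, len = 491 B, covers [17216, 17706]
Segment 4: SEQ = 17707, len = 1238 B, covers [17707, 18944] [LOST]
In-order data received: bytes [14724, 17706] (segments 1..3).
Segment 4 missing -> gap begins at byte 17707.
Cumulative ACK = next expected in-order byte = 14724 + 1107 + 1385 + 491 = 17707

17707


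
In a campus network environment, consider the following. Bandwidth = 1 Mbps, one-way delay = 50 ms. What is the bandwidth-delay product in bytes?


Given: bandwidth = 1 Mbps, delay = 50 ms
BDP in bits = 1 * 10^6 * 50 / 1000
BDP in bits = 50000
BDP in bytes = 50000 / 8 = 6250

6250


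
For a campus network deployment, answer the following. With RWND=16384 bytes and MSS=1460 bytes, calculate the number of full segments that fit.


Given: RWND = 16384 bytes, MSS = 1460 bytes
Full segments = floor(RWND / MSS)
Full segments = floor(16384 / 1460)
Full segments = floor(11.2219) = 11

11


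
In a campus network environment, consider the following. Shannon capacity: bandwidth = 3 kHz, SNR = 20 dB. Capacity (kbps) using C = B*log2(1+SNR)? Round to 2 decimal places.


Given: B = 3 kHz, SNR = 20 dB
SNR linear = 10^(20/10) = 100
1 + SNR = 101
log2(101) = 6.6582114828
C = 3 * 1000 * 6.6582114828 = 19974.6344 bps
C = 19.974634 kbps -> 19.97 kbps (2 dp)

19.97


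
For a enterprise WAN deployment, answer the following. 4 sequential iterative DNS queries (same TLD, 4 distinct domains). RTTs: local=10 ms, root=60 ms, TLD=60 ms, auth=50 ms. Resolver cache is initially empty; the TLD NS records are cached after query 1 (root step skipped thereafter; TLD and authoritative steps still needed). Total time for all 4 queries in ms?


Lookup 1 (cold cache): local + root + TLD + auth = 10 + 60 + 60 + 50 = 180 ms
Lookups 2..4 (TLD NS cached -> skip root; new domain -> still ask TLD and auth): local + TLD + auth = 10 + 60 + 50 = 120 ms each
Remaining 3 lookups: 3 * 120 = 360 ms
Total = 180 + 360 = 540 ms

540


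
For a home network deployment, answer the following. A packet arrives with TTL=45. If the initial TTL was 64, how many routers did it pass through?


Given: initial TTL = 64, received TTL = 45
Hops = initial TTL - received TTL
Hops = 64 - 45 = 19

19


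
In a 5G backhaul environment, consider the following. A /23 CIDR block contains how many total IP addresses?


Given: CIDR prefix /23
Host bits = 32 - 23 = 9
Total addresses = 2^9 = 512

512


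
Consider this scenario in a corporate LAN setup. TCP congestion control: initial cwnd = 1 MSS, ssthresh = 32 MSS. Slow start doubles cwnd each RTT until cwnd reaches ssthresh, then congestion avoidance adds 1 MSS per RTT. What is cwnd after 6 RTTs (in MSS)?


RTT 0: cwnd = 1 MSS (initial)
RTT 1: cwnd = 2 MSS (slow start, doubled)
RTT 2: cwnd = 4 MSS (slow start, doubled)
RTT 3: cwnd = 8 MSS (slow start, doubled)
RTT 4: cwnd = 16 MSS (slow start, doubled)
RTT 5: cwnd = 32 MSS (slow start, doubled)
RTT 6: cwnd = 33 MSS (congestion avoidance, +1)

33


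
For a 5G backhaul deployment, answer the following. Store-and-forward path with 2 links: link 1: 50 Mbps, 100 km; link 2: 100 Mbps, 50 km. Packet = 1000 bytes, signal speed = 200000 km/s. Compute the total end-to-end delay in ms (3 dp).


Packet = 1000 bytes = 8000 bits. Store-and-forward: sum (t_trans + t_prop) per link.
Link 1: t_trans = 8000/(50*10^6) s = 0.1600 ms; t_prop = 100/200000 s = 0.5000 ms; subtotal = 0.6600 ms
Link 2: t_trans = 8000/(100*10^6) s = 0.0800 ms; t_prop = 50/200000 s = 0.2500 ms; subtotal = 0.3300 ms
End-to-end = 0.6600 + 0.3300 = 0.9900 ms -> 0.990 ms (3 dp)

0.990


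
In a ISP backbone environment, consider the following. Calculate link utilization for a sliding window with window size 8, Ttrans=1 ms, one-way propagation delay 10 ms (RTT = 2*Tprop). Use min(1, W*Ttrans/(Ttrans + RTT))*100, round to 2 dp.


Given: W = 8, Ttrans = 1 ms, RTT = 20 ms (= 2 * Tprop, Tprop = 10 ms)
Cycle time = Ttrans + RTT = 1 + 20 = 21 ms (first packet sent until its ACK returns)
W * Ttrans = 8 * 1 = 8 ms of sending per cycle
W * Ttrans / (Ttrans + RTT) = 8 / 21 = 0.380952
U = min(1, 0.380952) = 0.380952
U% = 38.10%

38.10


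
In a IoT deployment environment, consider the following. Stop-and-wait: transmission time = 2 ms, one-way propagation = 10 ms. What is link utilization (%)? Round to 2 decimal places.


Given: Ttrans = 2 ms, Tprop = 10 ms
RTT = 2 * Tprop = 2 * 10 = 20 ms
U = Ttrans / (Ttrans + RTT)
U = 2 / (2 + 20)
U = 2 / 22 = 0.090909
U% = 9.09%

9.09


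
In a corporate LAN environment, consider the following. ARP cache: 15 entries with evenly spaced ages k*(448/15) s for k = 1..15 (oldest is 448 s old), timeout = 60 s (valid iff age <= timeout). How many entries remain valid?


Ages are k * 448/15 s for k = 1..15 (spacing = 29.8667 s).
Entry k is valid iff k * 448/15 <= 60 iff k <= 15 * 60 / 448 = 2.0089
n_valid = floor(2.0089) = 2
(n_stale = 15 - 2 = 13)

2


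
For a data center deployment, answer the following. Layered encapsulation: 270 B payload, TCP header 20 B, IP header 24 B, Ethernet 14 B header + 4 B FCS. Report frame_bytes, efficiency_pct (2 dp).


TCP segment = 270 + 20 = 290 B
IP packet = 290 + 24 = 314 B
Ethernet frame = 314 + 14 + 4 = 332 B
Efficiency = app / frame = 270 / 332 = 0.813253 = 81.3253% -> 81.33% (2 dp)

332, 81.33


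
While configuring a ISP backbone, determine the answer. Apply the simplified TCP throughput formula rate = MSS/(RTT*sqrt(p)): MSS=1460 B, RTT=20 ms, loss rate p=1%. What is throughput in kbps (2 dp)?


Given: MSS = 1460 bytes, RTT = 20 ms, loss = 1%
RTT in seconds = 20 / 1000 = 0.02
Loss rate = 1% = 0.01
sqrt(loss) = sqrt(0.01) = 0.1
Throughput (bytes/s) = 1460 / (0.02 * 0.1) = 730000.0000
Throughput (kbps) = 730000.0000 * 8 / 1000 = 5840.000000 -> 5840.00 kbps (2 dp)

5840.00


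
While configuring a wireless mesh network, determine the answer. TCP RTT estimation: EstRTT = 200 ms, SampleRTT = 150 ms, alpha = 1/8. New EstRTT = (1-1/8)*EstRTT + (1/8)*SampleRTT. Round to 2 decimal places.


Given: EstRTT = 200 ms, SampleRTT = 150 ms, alpha = 1/8
New EstRTT = (1 - alpha) * EstRTT + alpha * SampleRTT
(7/8) * 200 = 175
(1/8) * 150 = 18.75
New EstRTT = 175 + 18.75 = 193.75 ms -> 193.75 ms (2 dp)

193.75


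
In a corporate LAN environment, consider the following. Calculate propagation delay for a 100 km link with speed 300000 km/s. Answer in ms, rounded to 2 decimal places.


Given: distance = 100 km, speed = 300000 km/s
Delay = distance / speed = 100 / 300000 seconds
Delay in ms = 100 * 1000 / 300000
Delay = 0.3333 ms
Rounded to 2 dp = 0.33 ms

0.33


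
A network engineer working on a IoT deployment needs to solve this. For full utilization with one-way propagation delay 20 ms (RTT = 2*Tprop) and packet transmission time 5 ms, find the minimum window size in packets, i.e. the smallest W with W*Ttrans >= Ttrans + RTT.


Given: Ttrans = 5 ms, RTT = 40 ms (= 2 * Tprop, Tprop = 20 ms)
Time until first ACK returns = Ttrans + RTT = 5 + 40 = 45 ms
Need W * Ttrans >= Ttrans + RTT  ->  W >= (Ttrans + RTT) / Ttrans
(Ttrans + RTT) / Ttrans = 45 / 5 = 9
W_min = ceil(9) = 9

9


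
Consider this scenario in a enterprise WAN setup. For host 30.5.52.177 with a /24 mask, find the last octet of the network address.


Given: IP = 30.5.52.177, prefix = /24
Subnet mask = 255.255.255.0
Last octet of IP: 177
Last octet of mask: 0
Network last octet = 177 AND 0 = 0

0


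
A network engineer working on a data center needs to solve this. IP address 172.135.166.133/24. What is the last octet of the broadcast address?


Given: IP = 172.135.166.133, prefix = /24
Host bits = 32 - 24 = 8
Network last octet = 133 AND mask = 0
Host part size = 2^8 - 1 = 255
Broadcast last octet = 0 OR 255 = 255

255


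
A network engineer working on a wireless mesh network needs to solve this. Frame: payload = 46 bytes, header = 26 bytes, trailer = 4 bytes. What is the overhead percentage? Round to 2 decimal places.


Given: payload = 46 B, header = 26 B, trailer = 4 B
Overhead bytes = header + trailer = 26 + 4 = 30
Total frame = payload + overhead = 46 + 30 = 76
Overhead % = 30 / 76 * 100 = 39.4737% -> 39.47% (2 dp)

39.47


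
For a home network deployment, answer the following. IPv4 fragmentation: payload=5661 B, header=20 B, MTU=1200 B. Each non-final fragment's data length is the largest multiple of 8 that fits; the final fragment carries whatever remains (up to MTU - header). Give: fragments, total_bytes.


Max data per non-final fragment = floor((MTU - header)/8)*8 = floor((1200 - 20)/8)*8 = floor(1180/8)*8 = 1176 B
Final fragment needs no 8-byte alignment: it can carry up to MTU - header = 1180 B
Non-final fragments needed = ceil((payload - 1180) / 1176) = ceil(4481/1176) = ceil(3.8104) = 4
Number of fragments = 4 + 1 = 5
Fragment sizes (data): 4 * 1176 B + 957 B (last, 957 <= 1180 OK)
Total bytes sent = payload + n_frags * header = 5661 + 5*20 = 5661 + 100 = 5761 B

5, 5761


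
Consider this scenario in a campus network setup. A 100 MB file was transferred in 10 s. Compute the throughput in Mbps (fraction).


Given: file = 100 MB, time = 10 s
File in Mb = 100 * 8 = 800 Mb
Throughput = 800 / 10 Mbps
Throughput = 80 Mbps

80


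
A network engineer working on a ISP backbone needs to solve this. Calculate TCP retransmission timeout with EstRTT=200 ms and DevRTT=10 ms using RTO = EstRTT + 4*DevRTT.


Given: EstRTT = 200 ms, DevRTT = 10 ms
Timeout = EstRTT + 4 * DevRTT
4 * DevRTT = 4 * 10 = 40
Timeout = 200 + 40 = 240 ms

240


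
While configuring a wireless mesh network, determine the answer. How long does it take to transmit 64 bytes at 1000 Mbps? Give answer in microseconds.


Given: packet = 64 bytes, bandwidth = 1000 Mbps
Packet in bits = 64 * 8 = 512 bits
Bandwidth = 1000 * 10^6 = 1000000000 bps
Time = 512 / 1000000000 seconds
Time in us = 512 * 10^6 / 1000000000 = 0.512

0.512


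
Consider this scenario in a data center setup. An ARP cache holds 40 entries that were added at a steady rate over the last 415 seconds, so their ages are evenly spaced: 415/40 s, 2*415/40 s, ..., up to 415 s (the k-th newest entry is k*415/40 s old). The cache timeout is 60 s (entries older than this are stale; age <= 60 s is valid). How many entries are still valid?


Ages are k * 415/40 s for k = 1..40 (spacing = 10.3750 s).
Entry k is valid iff k * 415/40 <= 60 iff k <= 40 * 60 / 415 = 5.7831
n_valid = floor(5.7831) = 5
(n_stale = 40 - 5 = 35)

5


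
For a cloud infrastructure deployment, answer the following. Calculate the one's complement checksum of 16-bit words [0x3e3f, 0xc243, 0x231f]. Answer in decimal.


Given words: [0x3e3f, 0xc243, 0x231f]
Step 1: Sum all words
Raw sum = 15935 + 49731 + 8991 = 74657
Step 2: Fold carry: (9121 + 1) = 9122
One's complement = ~9122 & 0xFFFF = 56413

56413


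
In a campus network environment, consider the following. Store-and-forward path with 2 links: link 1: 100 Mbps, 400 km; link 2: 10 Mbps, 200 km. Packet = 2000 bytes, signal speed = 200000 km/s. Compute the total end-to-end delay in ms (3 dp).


Packet = 2000 bytes = 16000 bits. Store-and-forward: sum (t_trans + t_prop) per link.
Link 1: t_trans = 16000/(100*10^6) s = 0.1600 ms; t_prop = 400/200000 s = 2.0000 ms; subtotal = 2.1600 ms
Link 2: t_trans = 16000/(10*10^6) s = 1.6000 ms; t_prop = 200/200000 s = 1.0000 ms; subtotal = 2.6000 ms
End-to-end = 2.1600 + 2.6000 = 4.7600 ms -> 4.760 ms (3 dp)

4.760


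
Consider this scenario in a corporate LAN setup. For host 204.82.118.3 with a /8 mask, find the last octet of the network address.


Given: IP = 204.82.118.3, prefix = /8
Subnet mask = 255.0.0.0
Last octet of IP: 3
Last octet of mask: 0
Network last octet = 3 AND 0 = 0

0


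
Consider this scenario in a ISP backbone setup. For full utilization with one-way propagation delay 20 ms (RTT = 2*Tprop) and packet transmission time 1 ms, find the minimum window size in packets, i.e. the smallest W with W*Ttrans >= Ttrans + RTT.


Given: Ttrans = 1 ms, RTT = 40 ms (= 2 * Tprop, Tprop = 20 ms)
Time until first ACK returns = Ttrans + RTT = 1 + 40 = 41 ms
Need W * Ttrans >= Ttrans + RTT  ->  W >= (Ttrans + RTT) / Ttrans
(Ttrans + RTT) / Ttrans = 41 / 1 = 41
W_min = ceil(41) = 41

41


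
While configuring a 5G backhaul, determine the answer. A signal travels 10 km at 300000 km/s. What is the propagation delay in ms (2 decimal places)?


Given: distance = 10 km, speed = 300000 km/s
Delay = distance / speed = 10 / 300000 seconds
Delay in ms = 10 * 1000 / 300000
Delay = 0.0333 ms
Rounded to 2 dp = 0.03 ms

0.03


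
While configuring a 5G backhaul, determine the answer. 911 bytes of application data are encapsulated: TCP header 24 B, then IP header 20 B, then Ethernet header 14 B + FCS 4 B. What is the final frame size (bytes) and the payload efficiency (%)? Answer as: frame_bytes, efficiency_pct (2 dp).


TCP segment = 911 + 24 = 935 B
IP packet = 935 + 20 = 955 B
Ethernet frame = 955 + 14 + 4 = 973 B
Efficiency = app / frame = 911 / 973 = 0.936280 = 93.6280% -> 93.63% (2 dp)

973, 93.63


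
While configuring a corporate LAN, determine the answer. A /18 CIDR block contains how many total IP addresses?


Given: CIDR prefix /18
Host bits = 32 - 18 = 14
Total addresses = 2^14 = 16384

16384


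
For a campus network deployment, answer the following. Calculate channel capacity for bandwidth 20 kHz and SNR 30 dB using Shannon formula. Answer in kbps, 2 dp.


Given: B = 20 kHz, SNR = 30 dB
SNR linear = 10^(30/10) = 1000
1 + SNR = 1001
log2(1001) = 9.9672262588
C = 20 * 1000 * 9.9672262588 = 199344.5252 bps
C = 199.344525 kbps -> 199.34 kbps (2 dp)

199.34


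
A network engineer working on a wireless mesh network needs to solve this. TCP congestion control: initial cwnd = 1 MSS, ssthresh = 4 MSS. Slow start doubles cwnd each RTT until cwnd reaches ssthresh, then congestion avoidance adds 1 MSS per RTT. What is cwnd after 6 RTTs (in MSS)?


RTT 0: cwnd = 1 MSS (initial)
RTT 1: cwnd = 2 MSS (slow start, doubled)
RTT 2: cwnd = 4 MSS (slow start, doubled)
RTT 3: cwnd = 5 MSS (congestion avoidance, +1)
RTT 4: cwnd = 6 MSS (congestion avoidance, +1)
RTT 5: cwnd = 7 MSS (congestion avoidance, +1)
RTT 6: cwnd = 8 MSS (congestion avoidance, +1)

8


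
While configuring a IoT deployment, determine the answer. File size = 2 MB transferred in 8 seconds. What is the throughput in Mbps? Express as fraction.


Given: file = 2 MB, time = 8 s
File in Mb = 2 * 8 = 16 Mb
Throughput = 16 / 8 Mbps
Throughput = 2 Mbps

2


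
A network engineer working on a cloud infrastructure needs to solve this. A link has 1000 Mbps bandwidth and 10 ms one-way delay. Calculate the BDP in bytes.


Given: bandwidth = 1000 Mbps, delay = 10 ms
BDP in bits = 1000 * 10^6 * 10 / 1000
BDP in bits = 10000000
BDP in bytes = 10000000 / 8 = 1250000

1250000


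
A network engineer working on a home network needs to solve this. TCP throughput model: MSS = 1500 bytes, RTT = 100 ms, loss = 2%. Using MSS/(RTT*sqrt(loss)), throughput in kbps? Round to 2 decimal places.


Given: MSS = 1500 bytes, RTT = 100 ms, loss = 2%
RTT in seconds = 100 / 1000 = 0.1
Loss rate = 2% = 0.02
sqrt(loss) = sqrt(0.02) = 0.141421356237
Throughput (bytes/s) = 1500 / (0.1 * 0.141421356237) = 106066.0172
Throughput (kbps) = 106066.0172 * 8 / 1000 = 848.528137 -> 848.53 kbps (2 dp)

848.53


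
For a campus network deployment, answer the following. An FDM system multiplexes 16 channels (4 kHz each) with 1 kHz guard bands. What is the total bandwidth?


Given: 16 channels, 4 kHz each, guard = 1 kHz
Channel bandwidth = 16 * 4 = 64 kHz
Guard bands = 15 gaps * 1 kHz = 15 kHz
Total = 64 + 15 = 79 kHz

79


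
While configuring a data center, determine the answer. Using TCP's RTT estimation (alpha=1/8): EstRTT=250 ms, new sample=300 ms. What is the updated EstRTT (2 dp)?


Given: EstRTT = 250 ms, SampleRTT = 300 ms, alpha = 1/8
New EstRTT = (1 - alpha) * EstRTT + alpha * SampleRTT
(7/8) * 250 = 218.75
(1/8) * 300 = 37.5
New EstRTT = 218.75 + 37.5 = 256.25 ms -> 256.25 ms (2 dp)

256.25


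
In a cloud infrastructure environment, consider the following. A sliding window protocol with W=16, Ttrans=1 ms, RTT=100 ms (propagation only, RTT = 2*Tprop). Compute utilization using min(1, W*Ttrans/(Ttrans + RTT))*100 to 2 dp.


Given: W = 16, Ttrans = 1 ms, RTT = 100 ms (= 2 * Tprop, Tprop = 50 ms)
Cycle time = Ttrans + RTT = 1 + 100 = 101 ms (first packet sent until its ACK returns)
W * Ttrans = 16 * 1 = 16 ms of sending per cycle
W * Ttrans / (Ttrans + RTT) = 16 / 101 = 0.158416
U = min(1, 0.158416) = 0.158416
U% = 15.84%

15.84


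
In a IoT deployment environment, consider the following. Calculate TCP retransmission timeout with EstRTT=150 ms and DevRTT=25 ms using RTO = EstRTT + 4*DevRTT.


Given: EstRTT = 150 ms, DevRTT = 25 ms
Timeout = EstRTT + 4 * DevRTT
4 * DevRTT = 4 * 25 = 100
Timeout = 150 + 100 = 250 ms

250


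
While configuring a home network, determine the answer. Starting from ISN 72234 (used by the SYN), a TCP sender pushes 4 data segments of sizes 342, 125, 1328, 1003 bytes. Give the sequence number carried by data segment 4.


The SYN occupies sequence number ISN = 72234, so the first data byte is ISN + 1 = 72235.
SEQ of data segment i = (ISN + 1) + sum of payload sizes of segments 1..i-1.
Segment 1: SEQ = 72235, payload = 342 bytes
Segment 2: SEQ = 72577, payload = 125 bytes
Segment 3: SEQ = 72702, payload = 1328 bytes
Segment 4: SEQ = 74030, payload = 1003 bytes
SEQ of segment 4 = 72235 + 342 + 125 + 1328 = 74030

74030


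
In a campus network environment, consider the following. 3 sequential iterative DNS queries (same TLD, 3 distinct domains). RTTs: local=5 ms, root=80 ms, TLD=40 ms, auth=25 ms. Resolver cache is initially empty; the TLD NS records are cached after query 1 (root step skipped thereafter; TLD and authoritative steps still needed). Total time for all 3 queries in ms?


Lookup 1 (cold cache): local + root + TLD + auth = 5 + 80 + 40 + 25 = 150 ms
Lookups 2..3 (TLD NS cached -> skip root; new domain -> still ask TLD and auth): local + TLD + auth = 5 + 40 + 25 = 70 ms each
Remaining 2 lookups: 2 * 70 = 140 ms
Total = 150 + 140 = 290 ms

290


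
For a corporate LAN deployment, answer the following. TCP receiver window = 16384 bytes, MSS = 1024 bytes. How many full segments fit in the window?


Given: RWND = 16384 bytes, MSS = 1024 bytes
Full segments = floor(RWND / MSS)
Full segments = floor(16384 / 1024)
Full segments = floor(16.0) = 16

16


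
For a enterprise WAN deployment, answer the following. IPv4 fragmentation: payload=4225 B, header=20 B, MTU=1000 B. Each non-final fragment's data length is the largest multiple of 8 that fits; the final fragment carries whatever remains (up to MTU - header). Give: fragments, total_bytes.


Max data per non-final fragment = floor((MTU - header)/8)*8 = floor((1000 - 20)/8)*8 = floor(980/8)*8 = 976 B
Final fragment needs no 8-byte alignment: it can carry up to MTU - header = 980 B
Non-final fragments needed = ceil((payload - 980) / 976) = ceil(3245/976) = ceil(3.3248) = 4
Number of fragments = 4 + 1 = 5
Fragment sizes (data): 4 * 976 B + 321 B (last, 321 <= 980 OK)
Total bytes sent = payload + n_frags * header = 4225 + 5*20 = 4225 + 100 = 4325 B

5, 4325


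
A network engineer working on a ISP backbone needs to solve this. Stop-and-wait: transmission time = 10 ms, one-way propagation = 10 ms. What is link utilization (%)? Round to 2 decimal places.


Given: Ttrans = 10 ms, Tprop = 10 ms
RTT = 2 * Tprop = 2 * 10 = 20 ms
U = Ttrans / (Ttrans + RTT)
U = 10 / (10 + 20)
U = 10 / 30 = 0.333333
U% = 33.33%

33.33


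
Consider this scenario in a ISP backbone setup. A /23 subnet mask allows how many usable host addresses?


Given: subnet mask /23
Host bits = 32 - 23 = 9
Total addresses = 2^9 = 512
Usable hosts = 512 - 2 (network + broadcast) = 510

510


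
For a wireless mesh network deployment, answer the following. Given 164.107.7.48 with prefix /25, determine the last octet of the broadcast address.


Given: IP = 164.107.7.48, prefix = /25
Host bits = 32 - 25 = 7
Network last octet = 48 AND mask = 0
Host part size = 2^7 - 1 = 127
Broadcast last octet = 0 OR 127 = 127

127


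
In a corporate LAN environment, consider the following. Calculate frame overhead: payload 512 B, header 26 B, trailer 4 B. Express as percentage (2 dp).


Given: payload = 512 B, header = 26 B, trailer = 4 B
Overhead bytes = header + trailer = 26 + 4 = 30
Total frame = payload + overhead = 512 + 30 = 542
Overhead % = 30 / 542 * 100 = 5.5351% -> 5.54% (2 dp)

5.54


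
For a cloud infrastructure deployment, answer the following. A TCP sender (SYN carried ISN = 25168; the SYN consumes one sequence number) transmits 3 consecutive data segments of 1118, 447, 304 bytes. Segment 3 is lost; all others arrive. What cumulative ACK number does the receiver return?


SYN uses sequence number 25168; first data byte = ISN + 1 = 25169.
Segment 1: SEQ = 25169, len = 1118 B, covers [25169, 26286]
Segment 2: SEQ = 26287, len = 447 B, covers [26287, 26733]
Segment 3: SEQ = 26734, len = 304 B, covers [26734, 27037] [LOST]
In-order data received: bytes [25169, 26733] (segments 1..2).
Segment 3 missing -> gap begins at byte 26734.
Cumulative ACK = next expected in-order byte = 25169 + 1118 + 447 = 26734

26734


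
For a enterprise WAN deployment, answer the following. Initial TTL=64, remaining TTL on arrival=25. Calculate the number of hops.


Given: initial TTL = 64, received TTL = 25
Hops = initial TTL - received TTL
Hops = 64 - 25 = 39

39


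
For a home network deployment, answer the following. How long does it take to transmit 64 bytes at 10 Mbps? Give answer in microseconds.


Given: packet = 64 bytes, bandwidth = 10 Mbps
Packet in bits = 64 * 8 = 512 bits
Bandwidth = 10 * 10^6 = 10000000 bps
Time = 512 / 10000000 seconds
Time in us = 512 * 10^6 / 10000000 = 51.2

51.2


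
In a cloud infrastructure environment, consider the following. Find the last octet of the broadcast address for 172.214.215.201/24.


Given: IP = 172.214.215.201, prefix = /24
Host bits = 32 - 24 = 8
Network last octet = 201 AND mask = 0
Host part size = 2^8 - 1 = 255
Broadcast last octet = 0 OR 255 = 255

255


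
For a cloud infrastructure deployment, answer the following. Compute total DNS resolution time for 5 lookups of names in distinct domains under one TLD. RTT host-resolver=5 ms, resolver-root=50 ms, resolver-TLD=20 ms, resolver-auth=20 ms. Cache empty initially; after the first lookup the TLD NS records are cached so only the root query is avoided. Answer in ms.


Lookup 1 (cold cache): local + root + TLD + auth = 5 + 50 + 20 + 20 = 95 ms
Lookups 2..5 (TLD NS cached -> skip root; new domain -> still ask TLD and auth): local + TLD + auth = 5 + 20 + 20 = 45 ms each
Remaining 4 lookups: 4 * 45 = 180 ms
Total = 95 + 180 = 275 ms

275


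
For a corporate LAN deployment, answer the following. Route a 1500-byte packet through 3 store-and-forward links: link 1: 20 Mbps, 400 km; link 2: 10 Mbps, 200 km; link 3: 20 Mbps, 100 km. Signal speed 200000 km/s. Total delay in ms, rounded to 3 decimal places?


Packet = 1500 bytes = 12000 bits. Store-and-forward: sum (t_trans + t_prop) per link.
Link 1: t_trans = 12000/(20*10^6) s = 0.6000 ms; t_prop = 400/200000 s = 2.0000 ms; subtotal = 2.6000 ms
Link 2: t_trans = 12000/(10*10^6) s = 1.2000 ms; t_prop = 200/200000 s = 1.0000 ms; subtotal = 2.2000 ms
Link 3: t_trans = 12000/(20*10^6) s = 0.6000 ms; t_prop = 100/200000 s = 0.5000 ms; subtotal = 1.1000 ms
End-to-end = 2.6000 + 2.2000 + 1.1000 = 5.9000 ms -> 5.900 ms (3 dp)

5.900


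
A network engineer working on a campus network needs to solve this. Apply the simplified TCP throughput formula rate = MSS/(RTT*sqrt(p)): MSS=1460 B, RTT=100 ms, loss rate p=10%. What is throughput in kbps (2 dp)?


Given: MSS = 1460 bytes, RTT = 100 ms, loss = 10%
RTT in seconds = 100 / 1000 = 0.1
Loss rate = 10% = 0.1
sqrt(loss) = sqrt(0.1) = 0.316227766017
Throughput (bytes/s) = 1460 / (0.1 * 0.316227766017) = 46169.2538
Throughput (kbps) = 46169.2538 * 8 / 1000 = 369.354031 -> 369.35 kbps (2 dp)

369.35


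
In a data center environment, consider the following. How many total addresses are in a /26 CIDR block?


Given: CIDR prefix /26
Host bits = 32 - 26 = 6
Total addresses = 2^6 = 64

64
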